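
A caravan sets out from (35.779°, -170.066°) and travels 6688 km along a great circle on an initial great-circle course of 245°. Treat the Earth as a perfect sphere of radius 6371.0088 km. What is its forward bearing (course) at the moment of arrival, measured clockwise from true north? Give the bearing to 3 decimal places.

final bearing 227.331°

δ = 6688/6371.0088 = 1.049755 rad (60.1465°).
Converting: φ₁ = 0.624461 rad, θ = 4.276057 rad.
Destination latitude: φ₂ = arcsin( sin φ₁ cos δ + cos φ₁ sin δ cos θ ) = arcsin(-0.006330) = -0.363°.
Δλ = atan2( sin θ sin δ cos φ₁ , cos δ − sin φ₁ sin φ₂ ) = atan2(-0.637699, 0.501484) = -0.904405 rad = -51.819°.
λ₂ = -170.066° + -51.819° = -221.885°, normalized to (−180°, 180°] → 138.115°.
The forward bearing on arrival equals the back-azimuth from the destination plus 180°.
Back-azimuth from P₂ (-0.363°, 138.115°) to P₁ (35.779°, -170.066°), with Δλ' = λ₁ − λ₂ = -308.181°: atan2( sin Δλ' cos φ₁ , cos φ₂ sin φ₁ − sin φ₂ cos φ₁ cos Δλ' ) = 47.331°.
Final bearing = (47.331° + 180°) mod 360° = 227.331°.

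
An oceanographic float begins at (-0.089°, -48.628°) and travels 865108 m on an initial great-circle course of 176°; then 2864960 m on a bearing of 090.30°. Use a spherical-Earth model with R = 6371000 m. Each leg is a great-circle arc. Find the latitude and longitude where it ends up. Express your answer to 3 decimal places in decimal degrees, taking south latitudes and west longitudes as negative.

Apply the spherical direct solution leg by leg, carrying full precision between legs.
Leg 1: from (-0.089°, -48.628°), δ = 865108/6371000 = 0.135788 rad, θ = 176° → φ = -7.850°, λ = -48.082°.
Leg 2: from (-7.850°, -48.082°), δ = 2864960/6371000 = 0.449688 rad, θ = 90.3° → φ = -7.196°, λ = -22.097°.

latitude -7.196°, longitude -22.097°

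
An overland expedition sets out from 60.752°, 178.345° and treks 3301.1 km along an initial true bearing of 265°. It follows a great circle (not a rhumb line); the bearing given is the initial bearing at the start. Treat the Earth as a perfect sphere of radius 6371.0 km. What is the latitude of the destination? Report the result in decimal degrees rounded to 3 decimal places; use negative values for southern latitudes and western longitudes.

latitude 47.468°

Central angle δ = d/R = 0.518145 rad.
With φ₁ = 60.752° = 1.060322 rad and θ = 265° = 4.625123 rad:
sin φ₂ = sin φ₁ cos δ + cos φ₁ sin δ cos θ = (0.872513)(0.868740) + (0.488591)(0.495269)(-0.087156) = 0.736896
φ₂ = asin(0.736896) = 0.828468 rad = 47.468°.
Then Δλ = atan2(-0.241063, 0.225788) = -0.818106 rad, from sin θ sin δ cos φ₁ over cos δ − sin φ₁ sin φ₂.
λ₂ = λ₁ + Δλ = 131.471°.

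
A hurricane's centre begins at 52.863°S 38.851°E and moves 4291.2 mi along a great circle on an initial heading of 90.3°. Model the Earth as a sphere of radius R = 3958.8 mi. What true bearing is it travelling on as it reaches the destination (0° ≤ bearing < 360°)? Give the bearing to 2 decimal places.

The arc subtends δ = 4291.2/3958.8 = 1.083965 rad at the centre.
Start latitude φ₁ = -0.922633 rad; initial bearing θ = 1.576032 rad.
sin φ₂ = sin φ₁ cos δ + cos φ₁ sin δ cos θ = (-0.797194)(0.467828) + (0.603723)(0.883820)(-0.005236) = -0.375743
φ₂ = asin(-0.375743) = -0.385199 rad = -22.070°.
Δλ = atan2( sin θ sin δ cos φ₁ , cos δ − sin φ₁ sin φ₂ ) = atan2(0.533575, 0.168287) = 1.265275 rad = 72.495°.
λ₂ = λ₁ + Δλ = 111.346°.
The forward bearing on arrival equals the back-azimuth from the destination plus 180°.
Back-azimuth from P₂ (-22.07°, 111.35°) to P₁ (-52.86°, 38.85°), with Δλ' = λ₁ − λ₂ = -72.49°: atan2( sin Δλ' cos φ₁ , cos φ₂ sin φ₁ − sin φ₂ cos φ₁ cos Δλ' ) = 220.65°.
Final bearing = (220.65° + 180°) mod 360° = 40.65°.

final bearing 40.65°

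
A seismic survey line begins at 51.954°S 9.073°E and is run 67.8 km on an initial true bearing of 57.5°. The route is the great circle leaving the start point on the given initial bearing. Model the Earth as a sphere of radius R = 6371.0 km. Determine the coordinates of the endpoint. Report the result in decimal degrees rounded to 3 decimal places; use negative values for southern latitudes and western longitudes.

latitude -51.623°, longitude 9.901°

Angular distance δ = d/R = 67.8 / 6371 = 0.010642 rad.
Start latitude φ₁ = -0.906768 rad; initial bearing θ = 1.003564 rad.
Destination latitude: φ₂ = arcsin( sin φ₁ cos δ + cos φ₁ sin δ cos θ ) = arcsin(-0.783948) = -51.623°.
Then Δλ = atan2(0.005531, 0.382572) = 0.014457 rad, from sin θ sin δ cos φ₁ over cos δ − sin φ₁ sin φ₂.
Hence λ₂ = 9.073° + 0.828° = 9.901°.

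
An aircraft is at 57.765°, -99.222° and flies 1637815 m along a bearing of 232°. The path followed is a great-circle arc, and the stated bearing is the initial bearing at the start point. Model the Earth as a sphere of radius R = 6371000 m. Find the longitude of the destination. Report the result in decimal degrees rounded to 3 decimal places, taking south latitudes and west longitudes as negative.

Central angle δ = d/R = 0.257073 rad.
Start latitude φ₁ = 1.008189 rad; initial bearing θ = 4.049164 rad.
sin φ₂ = sin φ₁ cos δ + cos φ₁ sin δ cos θ = (0.845867)(0.967138) + (0.533393)(0.254251)(-0.615661) = 0.734577
φ₂ = asin(0.734577) = 0.825043 rad = 47.272°.
Δλ = atan2( sin θ sin δ cos φ₁ , cos δ − sin φ₁ sin φ₂ ) = atan2(-0.106867, 0.345783) = -0.299745 rad = -17.174°.
Hence λ₂ = -99.222° + -17.174° = -116.396°.

longitude -116.396°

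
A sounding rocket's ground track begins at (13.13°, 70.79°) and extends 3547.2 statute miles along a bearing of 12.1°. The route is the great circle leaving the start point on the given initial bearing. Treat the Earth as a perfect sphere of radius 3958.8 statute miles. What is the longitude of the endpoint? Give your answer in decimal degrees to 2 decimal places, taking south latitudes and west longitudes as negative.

Angular distance δ = d/R = 3547.2 / 3958.8 = 0.896029 rad.
Start latitude φ₁ = 0.229162 rad; initial bearing θ = 0.211185 rad.
Applying the spherical law of cosines for sides, sin φ₂ = sin φ₁ cos δ + cos φ₁ sin δ cos θ = 0.885455, so φ₂ = 62.31°.
For the longitude increment, Δλ = atan2( sin θ sin δ cos φ₁, cos δ − sin φ₁ sin φ₂ ) = atan2(0.159402, 0.423574) = 20.62°.
λ₂ = λ₁ + Δλ = 91.41°.

longitude 91.41°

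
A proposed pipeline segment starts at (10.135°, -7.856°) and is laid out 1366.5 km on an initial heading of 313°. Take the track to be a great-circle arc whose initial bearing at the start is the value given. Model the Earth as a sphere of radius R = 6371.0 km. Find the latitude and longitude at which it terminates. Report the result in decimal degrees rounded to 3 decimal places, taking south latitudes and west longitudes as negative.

The arc subtends δ = 1366.5/6371 = 0.214488 rad at the centre.
With φ₁ = 10.135° = 0.176889 rad and θ = 313° = 5.462881 rad:
Applying the spherical law of cosines for sides, sin φ₂ = sin φ₁ cos δ + cos φ₁ sin δ cos θ = 0.314832, so φ₂ = 18.351°.
Δλ = atan2( sin θ sin δ cos φ₁ , cos δ − sin φ₁ sin φ₂ ) = atan2(-0.153237, 0.921685) = -0.164751 rad = -9.440°.
λ₂ = λ₁ + Δλ = -17.296°.

latitude 18.351°, longitude -17.296°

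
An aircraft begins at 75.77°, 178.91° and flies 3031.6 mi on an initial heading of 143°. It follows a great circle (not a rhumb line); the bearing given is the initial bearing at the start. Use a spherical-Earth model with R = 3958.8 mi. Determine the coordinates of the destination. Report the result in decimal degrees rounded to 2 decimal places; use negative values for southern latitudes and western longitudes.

latitude 34.24°, longitude -150.79°

Central angle δ = d/R = 0.765788 rad.
Converting: φ₁ = 1.322436 rad, θ = 2.495821 rad.
Destination latitude: φ₂ = arcsin( sin φ₁ cos δ + cos φ₁ sin δ cos θ ) = arcsin(0.562651) = 34.24°.
For the longitude increment, Δλ = atan2( sin θ sin δ cos φ₁, cos δ − sin φ₁ sin φ₂ ) = atan2(0.102535, 0.175450) = 30.30°.
λ₂ = 178.91° + 30.30° = 209.21°, normalized to (−180°, 180°] → -150.79°.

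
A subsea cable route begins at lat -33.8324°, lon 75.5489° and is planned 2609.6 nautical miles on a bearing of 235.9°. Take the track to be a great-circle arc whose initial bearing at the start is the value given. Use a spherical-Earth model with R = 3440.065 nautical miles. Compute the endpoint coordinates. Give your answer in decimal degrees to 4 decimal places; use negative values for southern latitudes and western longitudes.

latitude -46.4242°, longitude 19.8223°

Angular distance δ = d/R = 2609.6 / 3440.065 = 0.758590 rad.
Converting: φ₁ = -0.590487 rad, θ = 4.117232 rad.
Applying the spherical law of cosines for sides, sin φ₂ = sin φ₁ cos δ + cos φ₁ sin δ cos θ = -0.724463, so φ₂ = -46.4242°.
For the longitude increment, Δλ = atan2( sin θ sin δ cos φ₁, cos δ − sin φ₁ sin φ₂ ) = atan2(-0.473168, 0.322451) = -55.7266°.
λ₂ = λ₁ + Δλ = 19.8223°.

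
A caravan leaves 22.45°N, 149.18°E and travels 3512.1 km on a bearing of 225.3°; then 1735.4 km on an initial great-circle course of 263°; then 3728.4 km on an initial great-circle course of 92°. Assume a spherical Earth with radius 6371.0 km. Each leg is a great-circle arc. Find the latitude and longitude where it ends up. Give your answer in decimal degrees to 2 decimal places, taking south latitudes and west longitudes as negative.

Apply the spherical direct solution leg by leg, carrying full precision between legs.
Leg 1: from (22.45°, 149.18°), δ = 3512.1/6371 = 0.551264 rad, θ = 225.3° → φ = -0.87°, λ = 127.32°.
Leg 2: from (-0.87°, 127.32°), δ = 1735.4/6371 = 0.272391 rad, θ = 263° → φ = -2.72°, λ = 111.81°.
Leg 3: from (-2.72°, 111.81°), δ = 3728.4/6371 = 0.585214 rad, θ = 92° → φ = -3.37°, λ = 145.39°.

latitude -3.37°, longitude 145.39°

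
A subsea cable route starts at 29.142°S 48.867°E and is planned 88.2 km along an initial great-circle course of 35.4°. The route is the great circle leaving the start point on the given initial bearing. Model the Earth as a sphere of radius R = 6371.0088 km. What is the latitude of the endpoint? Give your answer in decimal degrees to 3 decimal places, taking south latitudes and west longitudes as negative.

latitude -28.494°

The arc subtends δ = 88.2/6371.0088 = 0.013844 rad at the centre.
Converting: φ₁ = -0.508624 rad, θ = 0.617847 rad.
sin φ₂ = sin φ₁ cos δ + cos φ₁ sin δ cos θ = (-0.486976)(0.999904) + (0.873415)(0.013844)(0.815128) = -0.477073
φ₂ = asin(-0.477073) = -0.497322 rad = -28.494°.
Then Δλ = atan2(0.007004, 0.767581) = 0.009125 rad, from sin θ sin δ cos φ₁ over cos δ − sin φ₁ sin φ₂.
λ₂ = 48.867° + 0.523° = 49.390°.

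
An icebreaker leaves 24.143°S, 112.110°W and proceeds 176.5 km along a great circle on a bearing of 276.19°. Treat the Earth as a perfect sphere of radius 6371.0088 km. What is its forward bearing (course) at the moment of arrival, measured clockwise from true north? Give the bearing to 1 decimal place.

Central angle δ = d/R = 0.027704 rad.
With φ₁ = -24.143° = -0.421375 rad and θ = 276.19° = 4.820425 rad:
Applying the spherical law of cosines for sides, sin φ₂ = sin φ₁ cos δ + cos φ₁ sin δ cos θ = -0.406133, so φ₂ = -23.962°.
Δλ = atan2( sin θ sin δ cos φ₁ , cos δ − sin φ₁ sin φ₂ ) = atan2(-0.025130, 0.833502) = -0.030140 rad = -1.727°.
λ₂ = -112.110° + -1.727° = -113.837°.
The forward bearing on arrival equals the back-azimuth from the destination plus 180°.
Back-azimuth from P₂ (-24.0°, -113.8°) to P₁ (-24.1°, -112.1°), with Δλ' = λ₁ − λ₂ = 1.7°: atan2( sin Δλ' cos φ₁ , cos φ₂ sin φ₁ − sin φ₂ cos φ₁ cos Δλ' ) = 96.9°.
Final bearing = (96.9° + 180°) mod 360° = 276.9°.

final bearing 276.9°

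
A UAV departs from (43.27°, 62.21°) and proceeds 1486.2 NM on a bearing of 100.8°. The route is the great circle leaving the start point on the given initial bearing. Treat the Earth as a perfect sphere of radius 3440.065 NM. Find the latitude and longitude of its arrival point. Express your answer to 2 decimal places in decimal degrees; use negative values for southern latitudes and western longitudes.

δ = 1486.2/3440.065 = 0.432027 rad (24.7533°).
With φ₁ = 43.27° = 0.755204 rad and θ = 100.8° = 1.759292 rad:
Destination latitude: φ₂ = arcsin( sin φ₁ cos δ + cos φ₁ sin δ cos θ ) = arcsin(0.565330) = 34.43°.
Then Δλ = atan2(0.299477, 0.520621) = 0.522008 rad, from sin θ sin δ cos φ₁ over cos δ − sin φ₁ sin φ₂.
Hence λ₂ = 62.21° + 29.91° = 92.12°.

latitude 34.43°, longitude 92.12°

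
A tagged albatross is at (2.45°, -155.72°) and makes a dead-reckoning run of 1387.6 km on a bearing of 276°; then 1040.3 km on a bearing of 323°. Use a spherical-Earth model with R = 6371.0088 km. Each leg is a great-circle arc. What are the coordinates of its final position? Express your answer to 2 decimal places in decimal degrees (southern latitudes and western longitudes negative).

latitude 11.13°, longitude -173.88°

Apply the spherical direct solution leg by leg, carrying full precision between legs.
Leg 1: from (2.45°, -155.72°), δ = 1387.6/6371.0088 = 0.217799 rad, θ = 276° → φ = 3.69°, λ = -168.16°.
Leg 2: from (3.69°, -168.16°), δ = 1040.3/6371.0088 = 0.163287 rad, θ = 323° → φ = 11.13°, λ = -173.88°.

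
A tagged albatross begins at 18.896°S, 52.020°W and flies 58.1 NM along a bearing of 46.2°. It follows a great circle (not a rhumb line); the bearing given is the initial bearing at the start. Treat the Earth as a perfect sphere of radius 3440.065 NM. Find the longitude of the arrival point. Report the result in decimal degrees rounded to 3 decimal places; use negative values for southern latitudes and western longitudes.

longitude -51.285°

Central angle δ = d/R = 0.016889 rad.
Start latitude φ₁ = -0.329797 rad; initial bearing θ = 0.806342 rad.
sin φ₂ = sin φ₁ cos δ + cos φ₁ sin δ cos θ = (-0.323851)(0.999857) + (0.946108)(0.016888)(0.692143) = -0.312746
φ₂ = asin(-0.312746) = -0.318083 rad = -18.225°.
For the longitude increment, Δλ = atan2( sin θ sin δ cos φ₁, cos δ − sin φ₁ sin φ₂ ) = atan2(0.011532, 0.898574) = 0.735°.
λ₂ = -52.020° + 0.735° = -51.285°.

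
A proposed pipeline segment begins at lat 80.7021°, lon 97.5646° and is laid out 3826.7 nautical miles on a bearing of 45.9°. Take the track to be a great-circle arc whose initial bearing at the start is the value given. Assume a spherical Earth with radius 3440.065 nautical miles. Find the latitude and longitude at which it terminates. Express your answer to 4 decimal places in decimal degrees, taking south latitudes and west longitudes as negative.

Angular distance δ = d/R = 3826.7 / 3440.065 = 1.112392 rad.
Converting: φ₁ = 1.408517 rad, θ = 0.801106 rad.
Destination latitude: φ₂ = arcsin( sin φ₁ cos δ + cos φ₁ sin δ cos θ ) = arcsin(0.537533) = 32.5159°.
For the longitude increment, Δλ = atan2( sin θ sin δ cos φ₁, cos δ − sin φ₁ sin φ₂ ) = atan2(0.104047, -0.087953) = 130.2083°.
λ₂ = 97.5646° + 130.2083° = 227.7729°, normalized to (−180°, 180°] → -132.2271°.

latitude 32.5159°, longitude -132.2271°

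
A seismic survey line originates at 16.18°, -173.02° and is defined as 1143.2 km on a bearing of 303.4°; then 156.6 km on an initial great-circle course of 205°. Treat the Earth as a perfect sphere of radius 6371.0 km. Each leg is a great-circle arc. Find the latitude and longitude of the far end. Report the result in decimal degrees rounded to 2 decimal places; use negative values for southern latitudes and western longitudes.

Apply the spherical direct solution leg by leg, carrying full precision between legs.
Leg 1: from (16.18°, -173.02°), δ = 1143.2/6371 = 0.179438 rad, θ = 303.4° → φ = 21.63°, λ = 177.76°.
Leg 2: from (21.63°, 177.76°), δ = 156.6/6371 = 0.024580 rad, θ = 205° → φ = 20.35°, λ = 177.12°.

latitude 20.35°, longitude 177.12°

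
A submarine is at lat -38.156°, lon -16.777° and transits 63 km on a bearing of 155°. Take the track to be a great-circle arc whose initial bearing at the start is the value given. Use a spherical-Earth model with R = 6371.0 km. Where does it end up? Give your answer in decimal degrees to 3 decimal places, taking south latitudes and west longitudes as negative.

latitude -38.669°, longitude -16.470°

δ = 63/6371 = 0.009889 rad (0.5666°).
Start latitude φ₁ = -0.665948 rad; initial bearing θ = 2.705260 rad.
Applying the spherical law of cosines for sides, sin φ₂ = sin φ₁ cos δ + cos φ₁ sin δ cos θ = -0.624822, so φ₂ = -38.669°.
Then Δλ = atan2(0.003286, 0.613933) = 0.005352 rad, from sin θ sin δ cos φ₁ over cos δ − sin φ₁ sin φ₂.
λ₂ = λ₁ + Δλ = -16.470°.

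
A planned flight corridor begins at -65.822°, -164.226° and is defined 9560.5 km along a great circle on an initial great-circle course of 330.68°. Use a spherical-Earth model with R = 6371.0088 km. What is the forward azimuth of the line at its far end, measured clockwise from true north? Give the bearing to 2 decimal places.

The arc subtends δ = 9560.5/6371.0088 = 1.500626 rad at the centre.
Start latitude φ₁ = -1.148811 rad; initial bearing θ = 5.771455 rad.
sin φ₂ = sin φ₁ cos δ + cos φ₁ sin δ cos θ = (-0.912277)(0.070113) + (0.409573)(0.997539)(0.871898) = 0.292265
φ₂ = asin(0.292265) = 0.296594 rad = 16.994°.
Then Δλ = atan2(-0.200069, 0.336739) = -0.536096 rad, from sin θ sin δ cos φ₁ over cos δ − sin φ₁ sin φ₂.
λ₂ = -164.226° + -30.716° = -194.942°, normalized to (−180°, 180°] → 165.058°.
The forward bearing on arrival equals the back-azimuth from the destination plus 180°.
Back-azimuth from P₂ (16.99°, 165.06°) to P₁ (-65.82°, -164.23°), with Δλ' = λ₁ − λ₂ = -329.28°: atan2( sin Δλ' cos φ₁ , cos φ₂ sin φ₁ − sin φ₂ cos φ₁ cos Δλ' ) = 167.89°.
Final bearing = (167.89° + 180°) mod 360° = 347.89°.

final bearing 347.89°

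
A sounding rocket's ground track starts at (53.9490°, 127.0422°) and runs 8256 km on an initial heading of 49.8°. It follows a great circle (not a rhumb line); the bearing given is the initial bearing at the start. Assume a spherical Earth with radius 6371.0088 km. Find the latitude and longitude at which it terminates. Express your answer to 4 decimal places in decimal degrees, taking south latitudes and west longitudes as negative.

Angular distance δ = d/R = 8256 / 6371.0088 = 1.295870 rad.
Start latitude φ₁ = 0.941588 rad; initial bearing θ = 0.869174 rad.
Destination latitude: φ₂ = arcsin( sin φ₁ cos δ + cos φ₁ sin δ cos θ ) = arcsin(0.585076) = 35.8084°.
Δλ = atan2( sin θ sin δ cos φ₁ , cos δ − sin φ₁ sin φ₂ ) = atan2(0.432617, -0.201554) = 2.006790 rad = 114.9806°.
λ₂ = 127.0422° + 114.9806° = 242.0228°, normalized to (−180°, 180°] → -117.9772°.

latitude 35.8084°, longitude -117.9772°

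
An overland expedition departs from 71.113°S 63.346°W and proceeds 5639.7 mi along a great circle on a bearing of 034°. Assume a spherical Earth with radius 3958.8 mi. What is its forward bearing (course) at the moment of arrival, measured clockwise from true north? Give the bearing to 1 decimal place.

final bearing 10.5°

Central angle δ = d/R = 1.424598 rad.
Converting: φ₁ = -1.241156 rad, θ = 0.593412 rad.
sin φ₂ = sin φ₁ cos δ + cos φ₁ sin δ cos θ = (-0.946159)(0.145678) + (0.323703)(0.989332)(0.829038) = 0.127665
φ₂ = asin(0.127665) = 0.128014 rad = 7.335°.
For the longitude increment, Δλ = atan2( sin θ sin δ cos φ₁, cos δ − sin φ₁ sin φ₂ ) = atan2(0.179081, 0.266469) = 33.903°.
λ₂ = λ₁ + Δλ = -29.443°.
The forward bearing on arrival equals the back-azimuth from the destination plus 180°.
Back-azimuth from P₂ (7.3°, -29.4°) to P₁ (-71.1°, -63.3°), with Δλ' = λ₁ − λ₂ = -33.9°: atan2( sin Δλ' cos φ₁ , cos φ₂ sin φ₁ − sin φ₂ cos φ₁ cos Δλ' ) = 190.5°.
Final bearing = (190.5° + 180°) mod 360° = 10.5°.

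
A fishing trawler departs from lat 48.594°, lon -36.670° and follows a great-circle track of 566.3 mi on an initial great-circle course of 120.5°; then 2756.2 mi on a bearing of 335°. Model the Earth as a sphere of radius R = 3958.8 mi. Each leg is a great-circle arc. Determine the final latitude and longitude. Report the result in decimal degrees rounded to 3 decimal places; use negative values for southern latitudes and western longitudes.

Apply the spherical direct solution leg by leg, carrying full precision between legs.
Leg 1: from (48.594°, -36.670°), δ = 566.3/3958.8 = 0.143048 rad, θ = 120.5° → φ = 43.989°, λ = -26.840°.
Leg 2: from (43.989°, -26.840°), δ = 2756.2/3958.8 = 0.696221 rad, θ = 335° → φ = 72.003°, λ = -88.147°.

latitude 72.003°, longitude -88.147°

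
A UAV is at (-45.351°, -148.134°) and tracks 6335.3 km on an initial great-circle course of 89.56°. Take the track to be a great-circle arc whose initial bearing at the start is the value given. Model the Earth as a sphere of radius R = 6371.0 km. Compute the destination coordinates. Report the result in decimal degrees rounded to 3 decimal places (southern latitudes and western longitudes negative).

Central angle δ = d/R = 0.994396 rad.
Converting: φ₁ = -0.791524 rad, θ = 1.563117 rad.
Destination latitude: φ₂ = arcsin( sin φ₁ cos δ + cos φ₁ sin δ cos θ ) = arcsin(-0.383208) = -22.533°.
Δλ = atan2( sin θ sin δ cos φ₁ , cos δ − sin φ₁ sin φ₂ ) = atan2(0.589199, 0.272385) = 1.137764 rad = 65.189°.
λ₂ = λ₁ + Δλ = -82.945°.

latitude -22.533°, longitude -82.945°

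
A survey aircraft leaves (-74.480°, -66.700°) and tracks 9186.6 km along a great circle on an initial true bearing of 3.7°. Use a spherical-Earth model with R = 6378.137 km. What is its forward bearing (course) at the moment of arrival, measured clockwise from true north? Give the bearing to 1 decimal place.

Angular distance δ = d/R = 9186.6 / 6378.137 = 1.440327 rad.
Converting: φ₁ = -1.299921 rad, θ = 0.064577 rad.
Applying the spherical law of cosines for sides, sin φ₂ = sin φ₁ cos δ + cos φ₁ sin δ cos θ = 0.139391, so φ₂ = 8.013°.
Then Δλ = atan2(0.017120, 0.264409) = 0.064660 rad, from sin θ sin δ cos φ₁ over cos δ − sin φ₁ sin φ₂.
λ₂ = λ₁ + Δλ = -62.995°.
The forward bearing on arrival equals the back-azimuth from the destination plus 180°.
Back-azimuth from P₂ (8.0°, -63.0°) to P₁ (-74.5°, -66.7°), with Δλ' = λ₁ − λ₂ = -3.7°: atan2( sin Δλ' cos φ₁ , cos φ₂ sin φ₁ − sin φ₂ cos φ₁ cos Δλ' ) = 181.0°.
Final bearing = (181.0° + 180°) mod 360° = 1.0°.

final bearing 1.0°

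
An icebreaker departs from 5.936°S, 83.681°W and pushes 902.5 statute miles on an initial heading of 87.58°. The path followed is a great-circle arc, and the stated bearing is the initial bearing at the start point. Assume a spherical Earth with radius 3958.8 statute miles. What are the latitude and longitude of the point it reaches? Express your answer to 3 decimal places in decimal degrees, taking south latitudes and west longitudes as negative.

The arc subtends δ = 902.5/3958.8 = 0.227973 rad at the centre.
Start latitude φ₁ = -0.103603 rad; initial bearing θ = 1.528559 rad.
Destination latitude: φ₂ = arcsin( sin φ₁ cos δ + cos φ₁ sin δ cos θ ) = arcsin(-0.091250) = -5.236°.
For the longitude increment, Δλ = atan2( sin θ sin δ cos φ₁, cos δ − sin φ₁ sin φ₂ ) = atan2(0.224591, 0.964690) = 13.106°.
Hence λ₂ = -83.681° + 13.106° = -70.575°.

latitude -5.236°, longitude -70.575°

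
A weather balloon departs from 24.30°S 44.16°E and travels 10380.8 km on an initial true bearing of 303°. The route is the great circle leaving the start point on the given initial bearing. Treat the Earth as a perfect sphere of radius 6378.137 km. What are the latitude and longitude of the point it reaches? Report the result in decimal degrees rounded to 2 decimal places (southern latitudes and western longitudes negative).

latitude 31.26°, longitude -34.23°

Central angle δ = d/R = 1.627560 rad.
Converting: φ₁ = -0.424115 rad, θ = 5.288348 rad.
Applying the spherical law of cosines for sides, sin φ₂ = sin φ₁ cos δ + cos φ₁ sin δ cos θ = 0.518933, so φ₂ = 31.26°.
Δλ = atan2( sin θ sin δ cos φ₁ , cos δ − sin φ₁ sin φ₂ ) = atan2(-0.763136, 0.156815) = -1.368130 rad = -78.39°.
λ₂ = λ₁ + Δλ = -34.23°.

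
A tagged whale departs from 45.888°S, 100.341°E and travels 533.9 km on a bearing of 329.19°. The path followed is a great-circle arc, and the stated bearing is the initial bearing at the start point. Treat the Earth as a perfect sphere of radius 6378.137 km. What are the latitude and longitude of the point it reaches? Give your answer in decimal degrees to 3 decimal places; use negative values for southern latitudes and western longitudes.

The arc subtends δ = 533.9/6378.137 = 0.083708 rad at the centre.
With φ₁ = -45.888° = -0.800897 rad and θ = 329.19° = 5.745449 rad:
Applying the spherical law of cosines for sides, sin φ₂ = sin φ₁ cos δ + cos φ₁ sin δ cos θ = -0.665482, so φ₂ = -41.719°.
Then Δλ = atan2(-0.029809, 0.518695) = -0.057405 rad, from sin θ sin δ cos φ₁ over cos δ − sin φ₁ sin φ₂.
λ₂ = 100.341° + -3.289° = 97.052°.

latitude -41.719°, longitude 97.052°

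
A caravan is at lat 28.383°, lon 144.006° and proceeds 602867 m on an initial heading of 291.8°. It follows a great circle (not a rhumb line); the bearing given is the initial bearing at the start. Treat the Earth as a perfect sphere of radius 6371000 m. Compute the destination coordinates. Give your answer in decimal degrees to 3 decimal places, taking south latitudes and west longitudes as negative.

latitude 30.272°, longitude 138.176°

The arc subtends δ = 602867/6371000 = 0.094627 rad at the centre.
Converting: φ₁ = 0.495377 rad, θ = 5.092871 rad.
Applying the spherical law of cosines for sides, sin φ₂ = sin φ₁ cos δ + cos φ₁ sin δ cos θ = 0.504107, so φ₂ = 30.272°.
Δλ = atan2( sin θ sin δ cos φ₁ , cos δ − sin φ₁ sin φ₂ ) = atan2(-0.077183, 0.755892) = -0.101755 rad = -5.830°.
λ₂ = λ₁ + Δλ = 138.176°.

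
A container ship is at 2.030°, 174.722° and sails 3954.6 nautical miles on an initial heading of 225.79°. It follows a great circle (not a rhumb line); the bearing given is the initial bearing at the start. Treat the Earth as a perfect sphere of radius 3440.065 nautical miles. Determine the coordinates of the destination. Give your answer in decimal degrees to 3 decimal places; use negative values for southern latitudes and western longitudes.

Central angle δ = d/R = 1.149571 rad.
Start latitude φ₁ = 0.035430 rad; initial bearing θ = 3.940779 rad.
sin φ₂ = sin φ₁ cos δ + cos φ₁ sin δ cos θ = (0.035423)(0.408879) + (0.999372)(0.912589)(-0.697290) = -0.621456
φ₂ = asin(-0.621456) = -0.670600 rad = -38.423°.
Δλ = atan2( sin θ sin δ cos φ₁ , cos δ − sin φ₁ sin φ₂ ) = atan2(-0.653723, 0.430892) = -0.988025 rad = -56.610°.
λ₂ = 174.722° + -56.610° = 118.112°.

latitude -38.423°, longitude 118.112°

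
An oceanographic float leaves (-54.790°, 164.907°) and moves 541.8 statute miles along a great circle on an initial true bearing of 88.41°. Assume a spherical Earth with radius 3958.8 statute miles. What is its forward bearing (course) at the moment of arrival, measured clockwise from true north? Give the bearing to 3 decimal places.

The arc subtends δ = 541.8/3958.8 = 0.136860 rad at the centre.
Start latitude φ₁ = -0.956266 rad; initial bearing θ = 1.543046 rad.
Applying the spherical law of cosines for sides, sin φ₂ = sin φ₁ cos δ + cos φ₁ sin δ cos θ = -0.807222, so φ₂ = -53.825°.
Δλ = atan2( sin θ sin δ cos φ₁ , cos δ − sin φ₁ sin φ₂ ) = atan2(0.078633, 0.331113) = 0.233163 rad = 13.359°.
λ₂ = λ₁ + Δλ = 178.266°.
The forward bearing on arrival equals the back-azimuth from the destination plus 180°.
Back-azimuth from P₂ (-53.825°, 178.266°) to P₁ (-54.790°, 164.907°), with Δλ' = λ₁ − λ₂ = -13.359°: atan2( sin Δλ' cos φ₁ , cos φ₂ sin φ₁ − sin φ₂ cos φ₁ cos Δλ' ) = 257.543°.
Final bearing = (257.543° + 180°) mod 360° = 77.543°.

final bearing 77.543°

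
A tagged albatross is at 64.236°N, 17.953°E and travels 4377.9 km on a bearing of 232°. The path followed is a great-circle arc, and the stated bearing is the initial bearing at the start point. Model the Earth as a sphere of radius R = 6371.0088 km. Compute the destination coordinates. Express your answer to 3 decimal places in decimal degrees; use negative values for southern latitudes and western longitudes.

latitude 31.766°, longitude -18.058°

Central angle δ = d/R = 0.687160 rad.
Start latitude φ₁ = 1.121130 rad; initial bearing θ = 4.049164 rad.
sin φ₂ = sin φ₁ cos δ + cos φ₁ sin δ cos θ = (0.900592)(0.773051) + (0.434665)(0.634344)(-0.615661) = 0.526449
φ₂ = asin(0.526449) = 0.554418 rad = 31.766°.
For the longitude increment, Δλ = atan2( sin θ sin δ cos φ₁, cos δ − sin φ₁ sin φ₂ ) = atan2(-0.217276, 0.298935) = -36.011°.
λ₂ = λ₁ + Δλ = -18.058°.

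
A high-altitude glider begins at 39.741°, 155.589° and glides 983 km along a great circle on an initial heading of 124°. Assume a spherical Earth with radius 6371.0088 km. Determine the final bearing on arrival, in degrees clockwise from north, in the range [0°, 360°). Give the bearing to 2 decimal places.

The arc subtends δ = 983/6371.0088 = 0.154293 rad at the centre.
Converting: φ₁ = 0.693611 rad, θ = 2.164208 rad.
sin φ₂ = sin φ₁ cos δ + cos φ₁ sin δ cos θ = (0.639318)(0.988120) + (0.768942)(0.153681)(-0.559193) = 0.565642
φ₂ = asin(0.565642) = 0.601212 rad = 34.447°.
Then Δλ = atan2(0.097969, 0.626495) = 0.155120 rad, from sin θ sin δ cos φ₁ over cos δ − sin φ₁ sin φ₂.
λ₂ = 155.589° + 8.888° = 164.477°.
The forward bearing on arrival equals the back-azimuth from the destination plus 180°.
Back-azimuth from P₂ (34.45°, 164.48°) to P₁ (39.74°, 155.59°), with Δλ' = λ₁ − λ₂ = -8.89°: atan2( sin Δλ' cos φ₁ , cos φ₂ sin φ₁ − sin φ₂ cos φ₁ cos Δλ' ) = 309.37°.
Final bearing = (309.37° + 180°) mod 360° = 129.37°.

final bearing 129.37°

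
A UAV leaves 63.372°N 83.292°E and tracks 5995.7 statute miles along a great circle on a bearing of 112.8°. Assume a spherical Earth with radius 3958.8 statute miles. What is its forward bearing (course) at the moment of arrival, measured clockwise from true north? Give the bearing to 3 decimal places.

final bearing 155.396°

Angular distance δ = d/R = 5995.7 / 3958.8 = 1.514525 rad.
Converting: φ₁ = 1.106050 rad, θ = 1.968731 rad.
sin φ₂ = sin φ₁ cos δ + cos φ₁ sin δ cos θ = (0.893935)(0.056242) + (0.448196)(0.998417)(-0.387516) = -0.123131
φ₂ = asin(-0.123131) = -0.123445 rad = -7.073°.
For the longitude increment, Δλ = atan2( sin θ sin δ cos φ₁, cos δ − sin φ₁ sin φ₂ ) = atan2(0.412521, 0.166313) = 68.043°.
λ₂ = λ₁ + Δλ = 151.335°.
The forward bearing on arrival equals the back-azimuth from the destination plus 180°.
Back-azimuth from P₂ (-7.073°, 151.335°) to P₁ (63.372°, 83.292°), with Δλ' = λ₁ − λ₂ = -68.043°: atan2( sin Δλ' cos φ₁ , cos φ₂ sin φ₁ − sin φ₂ cos φ₁ cos Δλ' ) = 335.396°.
Final bearing = (335.396° + 180°) mod 360° = 155.396°.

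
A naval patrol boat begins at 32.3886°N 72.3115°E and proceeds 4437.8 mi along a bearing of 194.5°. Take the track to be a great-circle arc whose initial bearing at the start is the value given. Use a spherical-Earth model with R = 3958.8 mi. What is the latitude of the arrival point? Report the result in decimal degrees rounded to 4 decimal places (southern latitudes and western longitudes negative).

latitude -30.2201°

δ = 4437.8/3958.8 = 1.120996 rad (64.2284°).
With φ₁ = 32.3886° = 0.565288 rad and θ = 194.5° = 3.394665 rad:
Destination latitude: φ₂ = arcsin( sin φ₁ cos δ + cos φ₁ sin δ cos θ ) = arcsin(-0.503323) = -30.2201°.
Then Δλ = atan2(-0.190399, 0.704395) = -0.263993 rad, from sin θ sin δ cos φ₁ over cos δ − sin φ₁ sin φ₂.
λ₂ = 72.3115° + -15.1257° = 57.1858°.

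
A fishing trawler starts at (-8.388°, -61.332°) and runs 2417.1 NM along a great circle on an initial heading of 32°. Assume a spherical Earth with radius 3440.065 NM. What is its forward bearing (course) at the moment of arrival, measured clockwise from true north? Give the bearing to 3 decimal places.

The arc subtends δ = 2417.1/3440.065 = 0.702632 rad at the centre.
Converting: φ₁ = -0.146398 rad, θ = 0.558505 rad.
Applying the spherical law of cosines for sides, sin φ₂ = sin φ₁ cos δ + cos φ₁ sin δ cos θ = 0.430846, so φ₂ = 25.521°.
Δλ = atan2( sin θ sin δ cos φ₁ , cos δ − sin φ₁ sin φ₂ ) = atan2(0.338786, 0.825994) = 0.389230 rad = 22.301°.
Hence λ₂ = -61.332° + 22.301° = -39.031°.
The forward bearing on arrival equals the back-azimuth from the destination plus 180°.
Back-azimuth from P₂ (25.521°, -39.031°) to P₁ (-8.388°, -61.332°), with Δλ' = λ₁ − λ₂ = -22.301°: atan2( sin Δλ' cos φ₁ , cos φ₂ sin φ₁ − sin φ₂ cos φ₁ cos Δλ' ) = 215.516°.
Final bearing = (215.516° + 180°) mod 360° = 35.516°.

final bearing 35.516°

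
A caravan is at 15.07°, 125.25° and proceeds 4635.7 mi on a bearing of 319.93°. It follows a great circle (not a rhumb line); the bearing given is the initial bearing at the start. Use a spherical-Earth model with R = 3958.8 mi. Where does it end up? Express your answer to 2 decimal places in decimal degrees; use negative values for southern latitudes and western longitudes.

δ = 4635.7/3958.8 = 1.170986 rad (67.0926°).
Start latitude φ₁ = 0.263021 rad; initial bearing θ = 5.583832 rad.
Destination latitude: φ₂ = arcsin( sin φ₁ cos δ + cos φ₁ sin δ cos θ ) = arcsin(0.781867) = 51.43°.
Then Δλ = atan2(-0.572563, 0.185959) = -1.256761 rad, from sin θ sin δ cos φ₁ over cos δ − sin φ₁ sin φ₂.
Hence λ₂ = 125.25° + -72.01° = 53.24°.

latitude 51.43°, longitude 53.24°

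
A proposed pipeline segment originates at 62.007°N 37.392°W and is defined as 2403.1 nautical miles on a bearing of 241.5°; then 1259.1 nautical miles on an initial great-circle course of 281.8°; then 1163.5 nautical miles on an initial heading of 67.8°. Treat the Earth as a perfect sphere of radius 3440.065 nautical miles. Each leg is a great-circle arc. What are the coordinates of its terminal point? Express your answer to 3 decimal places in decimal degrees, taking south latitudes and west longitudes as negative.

Apply the spherical direct solution leg by leg, carrying full precision between legs.
Leg 1: from (62.007°, -37.392°), δ = 2403.1/3440.065 = 0.698562 rad, θ = 241.5° → φ = 32.150°, λ = -79.270°.
Leg 2: from (32.150°, -79.270°), δ = 1259.1/3440.065 = 0.366011 rad, θ = 281.8° → φ = 33.977°, λ = -104.260°.
Leg 3: from (33.977°, -104.260°), δ = 1163.5/3440.065 = 0.338220 rad, θ = 67.8° → φ = 39.136°, λ = -80.927°.

latitude 39.136°, longitude -80.927°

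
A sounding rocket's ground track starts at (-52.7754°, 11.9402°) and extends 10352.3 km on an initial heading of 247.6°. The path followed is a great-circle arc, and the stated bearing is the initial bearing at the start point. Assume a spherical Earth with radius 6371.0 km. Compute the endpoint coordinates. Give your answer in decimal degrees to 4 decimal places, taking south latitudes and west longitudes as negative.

latitude -10.7847°, longitude -98.0431°

The arc subtends δ = 10352.3/6371 = 1.624910 rad at the centre.
Converting: φ₁ = -0.921104 rad, θ = 4.321435 rad.
Destination latitude: φ₂ = arcsin( sin φ₁ cos δ + cos φ₁ sin δ cos θ ) = arcsin(-0.187120) = -10.7847°.
Δλ = atan2( sin θ sin δ cos φ₁ , cos δ − sin φ₁ sin φ₂ ) = atan2(-0.558477, -0.203085) = -1.919571 rad = -109.9833°.
λ₂ = 11.9402° + -109.9833° = -98.0431°.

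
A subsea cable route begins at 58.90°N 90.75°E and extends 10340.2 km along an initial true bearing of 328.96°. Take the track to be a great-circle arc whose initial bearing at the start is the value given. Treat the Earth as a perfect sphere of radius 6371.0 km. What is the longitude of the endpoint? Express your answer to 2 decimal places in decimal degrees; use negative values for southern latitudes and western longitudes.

longitude -55.12°

Central angle δ = d/R = 1.623011 rad.
Converting: φ₁ = 1.027999 rad, θ = 5.741435 rad.
Applying the spherical law of cosines for sides, sin φ₂ = sin φ₁ cos δ + cos φ₁ sin δ cos θ = 0.397278, so φ₂ = 23.41°.
For the longitude increment, Δλ = atan2( sin θ sin δ cos φ₁, cos δ − sin φ₁ sin φ₂ ) = atan2(-0.265980, -0.392366) = -145.87°.
λ₂ = λ₁ + Δλ = -55.12°.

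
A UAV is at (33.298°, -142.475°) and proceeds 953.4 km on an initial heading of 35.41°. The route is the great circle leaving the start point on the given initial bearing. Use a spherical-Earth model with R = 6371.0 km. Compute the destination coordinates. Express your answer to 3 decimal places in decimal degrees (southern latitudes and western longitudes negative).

latitude 40.122°, longitude -135.988°

Central angle δ = d/R = 0.149647 rad.
Start latitude φ₁ = 0.581160 rad; initial bearing θ = 0.618021 rad.
Applying the spherical law of cosines for sides, sin φ₂ = sin φ₁ cos δ + cos φ₁ sin δ cos θ = 0.644420, so φ₂ = 40.122°.
Then Δλ = atan2(0.072203, 0.635041) = 0.113213 rad, from sin θ sin δ cos φ₁ over cos δ − sin φ₁ sin φ₂.
Hence λ₂ = -142.475° + 6.487° = -135.988°.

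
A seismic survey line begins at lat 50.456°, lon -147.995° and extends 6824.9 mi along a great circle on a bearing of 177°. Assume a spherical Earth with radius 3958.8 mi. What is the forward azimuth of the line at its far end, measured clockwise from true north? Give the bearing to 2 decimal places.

Central angle δ = d/R = 1.723982 rad.
With φ₁ = 50.456° = 0.880623 rad and θ = 177° = 3.089233 rad:
Destination latitude: φ₂ = arcsin( sin φ₁ cos δ + cos φ₁ sin δ cos θ ) = arcsin(-0.746018) = -48.247°.
For the longitude increment, Δλ = atan2( sin θ sin δ cos φ₁, cos δ − sin φ₁ sin φ₂ ) = atan2(0.032931, 0.422694) = 4.455°.
λ₂ = λ₁ + Δλ = -143.540°.
The forward bearing on arrival equals the back-azimuth from the destination plus 180°.
Back-azimuth from P₂ (-48.25°, -143.54°) to P₁ (50.46°, -148.00°), with Δλ' = λ₁ − λ₂ = -4.45°: atan2( sin Δλ' cos φ₁ , cos φ₂ sin φ₁ − sin φ₂ cos φ₁ cos Δλ' ) = 357.13°.
Final bearing = (357.13° + 180°) mod 360° = 177.13°.

final bearing 177.13°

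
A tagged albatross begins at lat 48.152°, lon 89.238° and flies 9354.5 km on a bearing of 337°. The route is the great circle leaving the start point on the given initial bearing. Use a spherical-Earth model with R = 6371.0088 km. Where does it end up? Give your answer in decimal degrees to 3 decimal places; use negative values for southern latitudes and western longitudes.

Angular distance δ = d/R = 9354.5 / 6371.0088 = 1.468292 rad.
Converting: φ₁ = 0.840411 rad, θ = 5.881760 rad.
sin φ₂ = sin φ₁ cos δ + cos φ₁ sin δ cos θ = (0.744917)(0.102325) + (0.667157)(0.994751)(0.920505) = 0.687121
φ₂ = asin(0.687121) = 0.757519 rad = 43.403°.
Δλ = atan2( sin θ sin δ cos φ₁ , cos δ − sin φ₁ sin φ₂ ) = atan2(-0.259311, -0.409523) = -2.577118 rad = -147.658°.
λ₂ = 89.238° + -147.658° = -58.420°.

latitude 43.403°, longitude -58.420°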